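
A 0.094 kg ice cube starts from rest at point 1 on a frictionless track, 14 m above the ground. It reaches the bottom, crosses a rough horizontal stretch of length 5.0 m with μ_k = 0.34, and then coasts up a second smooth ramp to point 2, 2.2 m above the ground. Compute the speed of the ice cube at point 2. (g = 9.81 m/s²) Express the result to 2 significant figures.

Energy at 1: mgh₁ = (0.094)(9.81)(14) = 12.910 J
Friction loss: W_f = μ_k mg d = 1.568 J
At 2: ½mv² + mgh₂ = mgh₁ − W_f
½mv² = 12.910 − 1.568 − 2.0287 = 9.3136 J
v = √(2 × 9.3136/0.094) = 14.08 m/s

v = 14 m/s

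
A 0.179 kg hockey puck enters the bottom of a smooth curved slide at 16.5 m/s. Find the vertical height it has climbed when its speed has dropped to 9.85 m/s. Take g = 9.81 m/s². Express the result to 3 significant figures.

h = 8.93 m

Energy balance between the two points: ½mv₁² = ½mv₂² + mgh
h = (v₁² − v₂²)/(2g) = (16.5² − 9.85²)/(2 × 9.81) = 8.931 m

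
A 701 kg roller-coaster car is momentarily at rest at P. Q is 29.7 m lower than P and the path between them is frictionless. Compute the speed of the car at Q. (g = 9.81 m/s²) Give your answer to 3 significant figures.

v = 24.1 m/s

By conservation of mechanical energy, mgh = ½mv²
v = √(2gh) = √(2 × 9.81 × 29.7) = √582.71 = 24.14 m/s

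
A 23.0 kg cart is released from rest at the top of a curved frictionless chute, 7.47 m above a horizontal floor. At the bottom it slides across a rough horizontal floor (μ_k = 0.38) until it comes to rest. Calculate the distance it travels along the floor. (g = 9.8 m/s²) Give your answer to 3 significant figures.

d = 19.7 m

Applying the work–energy principle:
At rest all PE has been dissipated by friction: mgh = μ_k m g d
d = h/μ_k = 7.47/0.38 = 19.66 m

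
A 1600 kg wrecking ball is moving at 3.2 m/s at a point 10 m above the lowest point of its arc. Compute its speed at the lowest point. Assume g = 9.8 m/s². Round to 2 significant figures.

v = 14 m/s

Mechanical energy is conserved (no friction): ½mv₀² + mgh = ½mv²
The mass cancels from both sides.
v² = v₀² + 2gh = (3.2)² + 2(9.8)(10) = 206.24
v = √206.24 = 14.36 m/s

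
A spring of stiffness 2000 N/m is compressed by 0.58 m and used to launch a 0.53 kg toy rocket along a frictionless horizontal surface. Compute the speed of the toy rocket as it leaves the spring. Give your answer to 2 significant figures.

v = 36 m/s

Conservation of energy: ½kx² = ½mv²
v = x√(k/m) = 0.58 × √(2000/0.53) = 35.63 m/s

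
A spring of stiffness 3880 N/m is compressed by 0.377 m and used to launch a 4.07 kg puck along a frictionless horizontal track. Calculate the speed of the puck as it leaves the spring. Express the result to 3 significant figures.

v = 11.6 m/s

Spring PE converts entirely to kinetic energy: ½kx² = ½mv²
v = x√(k/m) = 0.377 × √(3880/4.07) = 11.64 m/s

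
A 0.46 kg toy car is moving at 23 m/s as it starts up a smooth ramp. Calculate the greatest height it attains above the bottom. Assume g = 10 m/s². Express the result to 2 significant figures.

By energy conservation, ½mv² = mgh
h = v²/(2g) = 23²/(2 × 10) = 26.45 m

h = 26 m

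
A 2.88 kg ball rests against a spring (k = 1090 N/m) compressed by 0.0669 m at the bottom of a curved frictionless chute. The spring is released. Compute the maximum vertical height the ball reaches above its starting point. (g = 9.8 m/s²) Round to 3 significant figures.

h = 0.0864 m

At maximum height the ball is at rest, so ½kx² = mgh
h = kx²/(2mg) = (1090)(0.0669)²/(2 × 2.88 × 9.8) = 0.08642 m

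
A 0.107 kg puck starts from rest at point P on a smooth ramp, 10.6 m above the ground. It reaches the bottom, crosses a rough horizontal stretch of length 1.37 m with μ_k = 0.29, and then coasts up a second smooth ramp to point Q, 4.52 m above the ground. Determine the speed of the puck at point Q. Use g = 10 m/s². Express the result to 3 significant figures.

Energy at P: mgh₁ = (0.107)(10)(10.6) = 11.342 J
Friction loss: W_f = μ_k mg d = 0.4251 J
At Q: ½mv² + mgh₂ = mgh₁ − W_f
½mv² = 11.342 − 0.4251 − 4.8364 = 6.0805 J
v = √(2 × 6.0805/0.107) = 10.66 m/s

v = 10.7 m/s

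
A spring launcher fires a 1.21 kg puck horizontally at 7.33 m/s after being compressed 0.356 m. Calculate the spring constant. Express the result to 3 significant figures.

Energy stored in the spring equals the launch KE: ½kx² = ½mv²
k = mv²/x² = (1.21)(7.33)²/(0.356)² = 513.0 N/m

k = 513 N/m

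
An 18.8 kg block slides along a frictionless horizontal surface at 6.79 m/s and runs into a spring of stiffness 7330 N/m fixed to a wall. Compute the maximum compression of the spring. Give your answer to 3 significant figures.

At max compression the block is momentarily at rest: ½mv² = ½kx²
x = v√(m/k) = 6.79 × √(18.8/7330) = 0.3439 m

x = 0.344 m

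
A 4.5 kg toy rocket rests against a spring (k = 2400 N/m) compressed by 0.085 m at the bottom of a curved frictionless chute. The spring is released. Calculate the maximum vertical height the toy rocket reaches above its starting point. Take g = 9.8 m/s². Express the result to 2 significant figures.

At maximum height the toy rocket is at rest, so ½kx² = mgh
h = kx²/(2mg) = (2400)(0.085)²/(2 × 4.5 × 9.8) = 0.1966 m

h = 0.20 m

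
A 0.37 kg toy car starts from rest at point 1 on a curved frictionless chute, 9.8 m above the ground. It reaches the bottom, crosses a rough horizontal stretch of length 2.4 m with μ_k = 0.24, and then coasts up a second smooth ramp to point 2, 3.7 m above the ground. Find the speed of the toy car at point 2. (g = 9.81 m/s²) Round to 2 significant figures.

v = 10 m/s

Energy at 1: mgh₁ = (0.37)(9.81)(9.8) = 35.571 J
Friction loss: W_f = μ_k mg d = 2.091 J
At 2: ½mv² + mgh₂ = mgh₁ − W_f
½mv² = 35.571 − 2.091 − 13.430 = 20.050 J
v = √(2 × 20.050/0.37) = 10.41 m/s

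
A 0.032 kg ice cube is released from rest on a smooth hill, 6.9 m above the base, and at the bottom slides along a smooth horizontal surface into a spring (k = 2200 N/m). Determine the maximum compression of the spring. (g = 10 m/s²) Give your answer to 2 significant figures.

x = 0.045 m

Gravitational PE at the top equals spring PE at max compression: mgh = ½kx²
x = √(2mgh/k) = √(2 × 0.032 × 10 × 6.9 / 2200) = 0.04480 m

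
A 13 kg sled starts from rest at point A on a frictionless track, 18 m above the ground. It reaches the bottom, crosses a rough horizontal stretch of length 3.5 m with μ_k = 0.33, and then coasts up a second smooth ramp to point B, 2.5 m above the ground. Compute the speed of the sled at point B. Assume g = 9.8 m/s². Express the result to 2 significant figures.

v = 17 m/s

Energy at A: mgh₁ = (13)(9.8)(18) = 2293.2 J
Friction loss: W_f = μ_k mg d = 147.1 J
At B: ½mv² + mgh₂ = mgh₁ − W_f
½mv² = 2293.2 − 147.1 − 318.50 = 1827.6 J
v = √(2 × 1827.6/13) = 16.77 m/s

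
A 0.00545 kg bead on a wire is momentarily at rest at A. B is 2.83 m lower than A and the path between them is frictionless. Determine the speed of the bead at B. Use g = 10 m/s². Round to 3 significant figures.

Equating total energy at the two states: mgh = ½mv²
v = √(2gh) = √(2 × 10 × 2.83) = √56.600 = 7.523 m/s

v = 7.52 m/s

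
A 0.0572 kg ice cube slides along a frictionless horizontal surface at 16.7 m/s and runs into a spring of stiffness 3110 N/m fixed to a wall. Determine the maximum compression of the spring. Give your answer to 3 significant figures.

Conservation of energy between contact and max compression: ½mv² = ½kx²
x = v√(m/k) = 16.7 × √(0.0572/3110) = 0.07162 m

x = 0.0716 m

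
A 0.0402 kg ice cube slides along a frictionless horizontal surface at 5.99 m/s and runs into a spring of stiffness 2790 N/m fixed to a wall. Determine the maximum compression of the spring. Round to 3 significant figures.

x = 0.0227 m

At max compression the cube is momentarily at rest: ½mv² = ½kx²
x = v√(m/k) = 5.99 × √(0.0402/2790) = 0.02274 m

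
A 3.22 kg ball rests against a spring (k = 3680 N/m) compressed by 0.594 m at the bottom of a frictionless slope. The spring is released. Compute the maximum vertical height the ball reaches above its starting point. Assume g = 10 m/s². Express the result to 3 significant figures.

h = 20.2 m

All spring PE becomes gravitational PE at the highest point: ½kx² = mgh
h = kx²/(2mg) = (3680)(0.594)²/(2 × 3.22 × 10) = 20.16 m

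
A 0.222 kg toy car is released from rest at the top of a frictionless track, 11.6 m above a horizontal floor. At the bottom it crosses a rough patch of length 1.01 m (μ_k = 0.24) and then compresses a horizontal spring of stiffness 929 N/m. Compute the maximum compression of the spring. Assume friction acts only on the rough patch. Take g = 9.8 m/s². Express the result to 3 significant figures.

x = 0.231 m

Initial energy: E₁ = mgh = (0.222)(9.8)(11.6) = 25.237 J
Friction removes W_f = μ_k mg d = (0.24)(0.222)(9.8)(1.01) = 0.5274 J
Energy reaching the spring: E = 25.237 − 0.5274 = 24.710 J
At max compression ½kx² = E ⇒ x = √(2E/k) = √(2 × 24.710/929) = 0.2306 m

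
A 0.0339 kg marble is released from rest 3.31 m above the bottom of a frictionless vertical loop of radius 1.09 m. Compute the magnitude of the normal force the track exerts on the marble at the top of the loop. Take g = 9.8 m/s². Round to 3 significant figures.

N = 0.357 N

Energy from release to top (height 2r): mgh = ½mv_top² + mg(2r)
v_top² = 2g(h − 2r) = 2(9.8)(3.31 − 2.180) = 22.148 m²/s²
At the top, both N and weight point toward the centre: N + mg = mv_top²/r
N = m(v_top²/r − g) = 0.0339(22.148/1.09 − 9.8) = 0.3566 N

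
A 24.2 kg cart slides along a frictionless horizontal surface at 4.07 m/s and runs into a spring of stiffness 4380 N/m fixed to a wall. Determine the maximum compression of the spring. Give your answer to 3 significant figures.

x = 0.303 m

At max compression the cart is momentarily at rest: ½mv² = ½kx²
x = v√(m/k) = 4.07 × √(24.2/4380) = 0.3025 m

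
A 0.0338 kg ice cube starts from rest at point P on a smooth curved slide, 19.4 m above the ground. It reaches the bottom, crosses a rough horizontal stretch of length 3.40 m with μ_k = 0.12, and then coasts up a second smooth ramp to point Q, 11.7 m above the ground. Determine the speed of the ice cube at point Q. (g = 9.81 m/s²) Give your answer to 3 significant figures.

v = 12.0 m/s

Energy at P: mgh₁ = (0.0338)(9.81)(19.4) = 6.4326 J
Friction loss: W_f = μ_k mg d = 0.1353 J
At Q: ½mv² + mgh₂ = mgh₁ − W_f
½mv² = 6.4326 − 0.1353 − 3.8795 = 2.4179 J
v = √(2 × 2.4179/0.0338) = 11.96 m/s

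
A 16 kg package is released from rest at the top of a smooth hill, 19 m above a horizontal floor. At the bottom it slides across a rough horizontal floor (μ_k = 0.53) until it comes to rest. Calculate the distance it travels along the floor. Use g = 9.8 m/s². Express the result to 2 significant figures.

d = 36 m

Applying the work–energy principle:
At rest all PE has been dissipated by friction: mgh = μ_k m g d
d = h/μ_k = 19/0.53 = 35.85 m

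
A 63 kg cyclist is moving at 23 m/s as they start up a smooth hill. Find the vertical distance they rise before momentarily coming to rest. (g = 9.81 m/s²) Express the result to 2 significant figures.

h = 27 m

Setting KE at the bottom equal to PE gained: ½mv² = mgh
h = v²/(2g) = 23²/(2 × 9.81) = 26.96 m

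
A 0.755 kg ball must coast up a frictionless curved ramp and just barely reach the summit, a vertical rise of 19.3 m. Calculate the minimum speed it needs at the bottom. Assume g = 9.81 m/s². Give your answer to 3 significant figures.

v = 19.5 m/s

At the top it is momentarily at rest, so all KE converts to PE: ½mv² = mgh
v = √(2gh) = √(2 × 9.81 × 19.3) = 19.46 m/s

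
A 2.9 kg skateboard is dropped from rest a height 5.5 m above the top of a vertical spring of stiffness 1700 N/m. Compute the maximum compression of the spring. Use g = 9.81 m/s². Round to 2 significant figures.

x = 0.45 m

Take the reference level at the top of the uncompressed spring. At max compression the skateboard has fallen H + x and is momentarily at rest:
mg(H + x) = ½kx²
½(1700)x² − (2.9)(9.81)x − (2.9)(9.81)(5.5) = 0
850.0x² − 28.45x − 156.5 = 0
x = [28.45 + √(809.3 + 531996)]/(2 × 850.0) = 0.4461 m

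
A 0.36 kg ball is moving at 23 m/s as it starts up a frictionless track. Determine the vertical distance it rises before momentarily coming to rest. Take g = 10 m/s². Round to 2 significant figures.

h = 26 m

Setting KE at the bottom equal to PE gained: ½mv² = mgh
h = v²/(2g) = 23²/(2 × 10) = 26.45 m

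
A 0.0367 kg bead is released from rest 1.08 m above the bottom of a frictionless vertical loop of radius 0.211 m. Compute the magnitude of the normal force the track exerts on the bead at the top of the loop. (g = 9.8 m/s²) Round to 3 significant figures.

Energy from release to top (height 2r): mgh = ½mv_top² + mg(2r)
v_top² = 2g(h − 2r) = 2(9.8)(1.08 − 0.4220) = 12.897 m²/s²
At the top, both N and weight point toward the centre: N + mg = mv_top²/r
N = m(v_top²/r − g) = 0.0367(12.897/0.211 − 9.8) = 1.884 N

N = 1.88 N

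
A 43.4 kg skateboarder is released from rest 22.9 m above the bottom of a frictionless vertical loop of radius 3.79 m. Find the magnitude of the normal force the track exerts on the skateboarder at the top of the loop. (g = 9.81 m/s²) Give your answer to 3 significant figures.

N = 3020 N

Energy from release to top (height 2r): mgh = ½mv_top² + mg(2r)
v_top² = 2g(h − 2r) = 2(9.81)(22.9 − 7.580) = 300.58 m²/s²
At the top, both N and weight point toward the centre: N + mg = mv_top²/r
N = m(v_top²/r − g) = 43.4(300.58/3.79 − 9.81) = 3016 N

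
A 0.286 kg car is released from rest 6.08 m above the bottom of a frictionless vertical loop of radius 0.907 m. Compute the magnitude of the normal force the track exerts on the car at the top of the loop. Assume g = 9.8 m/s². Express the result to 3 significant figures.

Energy from release to top (height 2r): mgh = ½mv_top² + mg(2r)
v_top² = 2g(h − 2r) = 2(9.8)(6.08 − 1.814) = 83.614 m²/s²
At the top, both N and weight point toward the centre: N + mg = mv_top²/r
N = m(v_top²/r − g) = 0.286(83.614/0.907 − 9.8) = 23.56 N

N = 23.6 N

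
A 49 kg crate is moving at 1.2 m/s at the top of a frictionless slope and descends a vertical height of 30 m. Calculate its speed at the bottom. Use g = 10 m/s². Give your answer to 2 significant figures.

v = 25 m/s

Energy conservation between the two points: ½mv₀² + mgh = ½mv²
The mass cancels from both sides.
v² = v₀² + 2gh = (1.2)² + 2(10)(30) = 601.44
v = √601.44 = 24.52 m/s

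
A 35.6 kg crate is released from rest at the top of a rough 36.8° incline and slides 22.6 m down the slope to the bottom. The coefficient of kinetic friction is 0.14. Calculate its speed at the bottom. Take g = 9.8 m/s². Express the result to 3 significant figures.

Energy: mgh = ½mv² + W_f, with h = L sinθ and W_f = μ_k (mg cosθ) L
mgh = mgL sinθ = (35.6)(9.8)(22.6)sin36.8° = 4723.1 J
W_f = μ_k mg cosθ · L = (0.14)(35.6)(9.8)cos36.8°·22.6 = 883.9 J
½mv² = 4723.1 − 883.9 = 3839.2 J
v = √(2 × 3839.2/35.6) = 14.69 m/s

v = 14.7 m/s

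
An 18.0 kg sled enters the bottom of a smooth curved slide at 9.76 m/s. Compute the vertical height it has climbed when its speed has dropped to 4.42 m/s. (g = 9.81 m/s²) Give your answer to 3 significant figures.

Conservation of energy: ½mv₁² = ½mv₂² + mgh
h = (v₁² − v₂²)/(2g) = (9.76² − 4.42²)/(2 × 9.81) = 3.859 m

h = 3.86 m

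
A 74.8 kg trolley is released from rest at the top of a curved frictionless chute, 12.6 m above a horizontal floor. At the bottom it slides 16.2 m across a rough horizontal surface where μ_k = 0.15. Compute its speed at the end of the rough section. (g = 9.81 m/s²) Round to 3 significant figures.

Applying the work–energy principle:
mgh = ½mv² + μ_k m g d
W_f = μ_k mg d = (0.15)(74.8)(9.81)(16.2) = 1783 J
½mv² = mgh − W_f = 9245.7 − 1783 = 7462.6 J
v = √(2 × 7462.6/74.8) = 14.13 m/s

v = 14.1 m/s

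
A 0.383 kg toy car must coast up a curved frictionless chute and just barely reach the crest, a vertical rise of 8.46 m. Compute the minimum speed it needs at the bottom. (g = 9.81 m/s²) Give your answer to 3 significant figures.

v = 12.9 m/s

At the top it is momentarily at rest, so all KE converts to PE: ½mv² = mgh
v = √(2gh) = √(2 × 9.81 × 8.46) = 12.88 m/s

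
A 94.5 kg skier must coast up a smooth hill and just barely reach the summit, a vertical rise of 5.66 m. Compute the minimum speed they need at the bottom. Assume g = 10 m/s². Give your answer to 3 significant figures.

v = 10.6 m/s

At the top they are momentarily at rest, so all KE converts to PE: ½mv² = mgh
v = √(2gh) = √(2 × 10 × 5.66) = 10.64 m/s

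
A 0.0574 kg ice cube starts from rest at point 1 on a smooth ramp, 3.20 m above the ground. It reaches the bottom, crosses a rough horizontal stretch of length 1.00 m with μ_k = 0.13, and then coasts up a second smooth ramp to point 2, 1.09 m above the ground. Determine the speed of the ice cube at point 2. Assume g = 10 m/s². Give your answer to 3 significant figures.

v = 6.29 m/s

Energy at 1: mgh₁ = (0.0574)(10)(3.20) = 1.8368 J
Friction loss: W_f = μ_k mg d = 0.07462 J
At 2: ½mv² + mgh₂ = mgh₁ − W_f
½mv² = 1.8368 − 0.07462 − 0.62566 = 1.1365 J
v = √(2 × 1.1365/0.0574) = 6.293 m/s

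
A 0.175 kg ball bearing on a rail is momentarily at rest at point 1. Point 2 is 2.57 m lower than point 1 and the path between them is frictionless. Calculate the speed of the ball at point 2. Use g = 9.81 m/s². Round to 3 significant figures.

Equating total energy at the two states: mgh = ½mv²
v = √(2gh) = √(2 × 9.81 × 2.57) = √50.423 = 7.101 m/s

v = 7.10 m/s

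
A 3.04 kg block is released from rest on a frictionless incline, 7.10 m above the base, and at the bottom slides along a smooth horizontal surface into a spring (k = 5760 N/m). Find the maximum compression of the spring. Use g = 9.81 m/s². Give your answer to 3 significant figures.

Energy conservation (no friction) from release to max compression: mgh = ½kx²
x = √(2mgh/k) = √(2 × 3.04 × 9.81 × 7.10 / 5760) = 0.2711 m

x = 0.271 m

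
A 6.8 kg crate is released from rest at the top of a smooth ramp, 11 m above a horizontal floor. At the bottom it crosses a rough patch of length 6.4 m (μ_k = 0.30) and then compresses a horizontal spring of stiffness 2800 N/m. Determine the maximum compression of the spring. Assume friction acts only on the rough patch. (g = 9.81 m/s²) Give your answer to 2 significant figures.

Initial energy: E₁ = mgh = (6.8)(9.81)(11) = 733.79 J
Friction removes W_f = μ_k mg d = (0.30)(6.8)(9.81)(6.4) = 128.1 J
Energy reaching the spring: E = 733.79 − 128.1 = 605.71 J
At max compression ½kx² = E ⇒ x = √(2E/k) = √(2 × 605.71/2800) = 0.6578 m

x = 0.66 m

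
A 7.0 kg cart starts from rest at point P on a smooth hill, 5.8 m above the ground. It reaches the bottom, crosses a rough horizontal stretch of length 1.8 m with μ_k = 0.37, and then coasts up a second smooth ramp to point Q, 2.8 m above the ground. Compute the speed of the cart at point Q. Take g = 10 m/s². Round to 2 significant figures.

v = 6.8 m/s

Energy at P: mgh₁ = (7.0)(10)(5.8) = 406.00 J
Friction loss: W_f = μ_k mg d = 46.62 J
At Q: ½mv² + mgh₂ = mgh₁ − W_f
½mv² = 406.00 − 46.62 − 196.00 = 163.38 J
v = √(2 × 163.38/7.0) = 6.832 m/s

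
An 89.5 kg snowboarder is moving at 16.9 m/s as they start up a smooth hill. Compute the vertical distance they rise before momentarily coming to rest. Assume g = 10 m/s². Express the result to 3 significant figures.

By energy conservation, ½mv² = mgh
h = v²/(2g) = 16.9²/(2 × 10) = 14.28 m

h = 14.3 m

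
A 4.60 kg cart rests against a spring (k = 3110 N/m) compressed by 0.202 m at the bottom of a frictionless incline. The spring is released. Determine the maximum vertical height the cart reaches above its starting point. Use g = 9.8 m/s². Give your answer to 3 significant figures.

h = 1.41 m

Energy conservation from release to the highest point: ½kx² = mgh
h = kx²/(2mg) = (3110)(0.202)²/(2 × 4.60 × 9.8) = 1.408 m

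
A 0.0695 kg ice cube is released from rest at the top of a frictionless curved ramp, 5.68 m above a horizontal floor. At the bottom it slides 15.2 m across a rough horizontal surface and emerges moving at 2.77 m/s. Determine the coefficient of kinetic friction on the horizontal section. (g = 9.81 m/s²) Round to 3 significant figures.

μ_k = 0.348

Energy at the top = energy at the end + work done against friction:
mgh = ½mv² + μ_k m g d
mgh = 3.8726 J; ½mv² = 0.26663 J
W_f = 3.8726 − 0.26663 = 3.606 J
μ_k = W_f/(mg·d) = 3.606/(0.6818 × 15.2) = 0.3480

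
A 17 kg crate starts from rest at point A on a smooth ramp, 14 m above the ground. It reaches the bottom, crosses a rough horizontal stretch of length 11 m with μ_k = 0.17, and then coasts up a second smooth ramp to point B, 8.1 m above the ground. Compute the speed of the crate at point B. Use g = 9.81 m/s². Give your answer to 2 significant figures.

Energy at A: mgh₁ = (17)(9.81)(14) = 2334.8 J
Friction loss: W_f = μ_k mg d = 311.9 J
At B: ½mv² + mgh₂ = mgh₁ − W_f
½mv² = 2334.8 − 311.9 − 1350.8 = 672.08 J
v = √(2 × 672.08/17) = 8.892 m/s

v = 8.9 m/s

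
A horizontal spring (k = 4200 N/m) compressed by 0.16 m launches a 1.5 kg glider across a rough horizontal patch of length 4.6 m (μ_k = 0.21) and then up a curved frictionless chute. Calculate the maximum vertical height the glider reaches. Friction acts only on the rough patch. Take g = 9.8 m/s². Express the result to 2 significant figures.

Spring energy: E₀ = ½kx² = ½(4200)(0.16)² = 53.760 J
Friction: W_f = μ_k mg d = (0.21)(1.5)(9.8)(4.6) = 14.20 J
Energy at base of ramp: E = 53.760 − 14.20 = 39.560 J
At max height all remaining energy is PE: mgh = E ⇒ h = E/(mg) = 39.560/(1.5 × 9.8) = 2.691 m

h = 2.7 m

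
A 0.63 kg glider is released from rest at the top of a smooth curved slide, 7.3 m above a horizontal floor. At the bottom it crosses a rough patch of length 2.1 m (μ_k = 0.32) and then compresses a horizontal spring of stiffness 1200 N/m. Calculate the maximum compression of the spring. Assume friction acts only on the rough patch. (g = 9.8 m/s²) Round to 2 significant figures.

Initial energy: E₁ = mgh = (0.63)(9.8)(7.3) = 45.070 J
Friction removes W_f = μ_k mg d = (0.32)(0.63)(9.8)(2.1) = 4.149 J
Energy reaching the spring: E = 45.070 − 4.149 = 40.921 J
At max compression ½kx² = E ⇒ x = √(2E/k) = √(2 × 40.921/1200) = 0.2612 m

x = 0.26 m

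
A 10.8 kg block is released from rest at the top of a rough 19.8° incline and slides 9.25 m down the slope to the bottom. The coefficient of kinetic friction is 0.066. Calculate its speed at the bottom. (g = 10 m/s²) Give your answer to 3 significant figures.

Energy: mgh = ½mv² + W_f, with h = L sinθ and W_f = μ_k (mg cosθ) L
mgh = mgL sinθ = (10.8)(10)(9.25)sin19.8° = 338.40 J
W_f = μ_k mg cosθ · L = (0.066)(10.8)(10)cos19.8°·9.25 = 62.04 J
½mv² = 338.40 − 62.04 = 276.36 J
v = √(2 × 276.36/10.8) = 7.154 m/s

v = 7.15 m/s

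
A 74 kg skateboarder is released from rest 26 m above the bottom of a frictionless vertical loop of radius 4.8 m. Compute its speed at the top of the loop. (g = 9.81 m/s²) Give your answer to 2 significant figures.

Energy conservation: mgh = ½mv_top² + mg(2r)
v_top² = 2g(h − 2r) = 2(9.81)(26 − 9.600) = 321.8
v_top = 17.94 m/s

v = 18 m/s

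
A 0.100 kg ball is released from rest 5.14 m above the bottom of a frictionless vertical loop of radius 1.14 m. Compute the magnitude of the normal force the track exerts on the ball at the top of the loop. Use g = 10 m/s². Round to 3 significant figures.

Energy from release to top (height 2r): mgh = ½mv_top² + mg(2r)
v_top² = 2g(h − 2r) = 2(10)(5.14 − 2.280) = 57.200 m²/s²
At the top, both N and weight point toward the centre: N + mg = mv_top²/r
N = m(v_top²/r − g) = 0.100(57.200/1.14 − 10) = 4.018 N

N = 4.02 N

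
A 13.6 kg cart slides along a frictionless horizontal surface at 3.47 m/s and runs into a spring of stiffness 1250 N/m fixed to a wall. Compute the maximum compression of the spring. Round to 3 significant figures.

x = 0.362 m

All KE is stored as spring PE at maximum compression: ½mv² = ½kx²
x = v√(m/k) = 3.47 × √(13.6/1250) = 0.3619 m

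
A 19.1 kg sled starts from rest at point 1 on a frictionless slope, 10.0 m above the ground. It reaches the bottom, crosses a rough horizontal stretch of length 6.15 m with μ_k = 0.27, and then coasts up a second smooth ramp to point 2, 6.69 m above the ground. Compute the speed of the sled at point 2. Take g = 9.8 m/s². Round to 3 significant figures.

v = 5.69 m/s

Energy at 1: mgh₁ = (19.1)(9.8)(10.0) = 1871.8 J
Friction loss: W_f = μ_k mg d = 310.8 J
At 2: ½mv² + mgh₂ = mgh₁ − W_f
½mv² = 1871.8 − 310.8 − 1252.2 = 308.75 J
v = √(2 × 308.75/19.1) = 5.686 m/s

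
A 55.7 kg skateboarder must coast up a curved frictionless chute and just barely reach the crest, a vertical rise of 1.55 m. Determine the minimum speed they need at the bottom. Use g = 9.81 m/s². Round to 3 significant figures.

v = 5.51 m/s

At the top they are momentarily at rest, so all KE converts to PE: ½mv² = mgh
v = √(2gh) = √(2 × 9.81 × 1.55) = 5.515 m/s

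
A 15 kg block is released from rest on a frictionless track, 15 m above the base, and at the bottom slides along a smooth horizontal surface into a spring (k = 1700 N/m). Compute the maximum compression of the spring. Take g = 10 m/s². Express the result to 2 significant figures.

At max compression the block is momentarily at rest: mgh = ½kx²
x = √(2mgh/k) = √(2 × 15 × 10 × 15 / 1700) = 1.627 m

x = 1.6 m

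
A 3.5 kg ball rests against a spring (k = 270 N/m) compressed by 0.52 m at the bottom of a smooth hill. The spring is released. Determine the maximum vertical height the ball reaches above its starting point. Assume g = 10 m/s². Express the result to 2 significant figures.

All spring PE becomes gravitational PE at the highest point: ½kx² = mgh
h = kx²/(2mg) = (270)(0.52)²/(2 × 3.5 × 10) = 1.043 m

h = 1.0 m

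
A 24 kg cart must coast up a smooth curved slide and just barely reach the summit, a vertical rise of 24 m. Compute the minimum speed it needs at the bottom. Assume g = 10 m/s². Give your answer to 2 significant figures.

v = 22 m/s

At the top it is momentarily at rest, so all KE converts to PE: ½mv² = mgh
v = √(2gh) = √(2 × 10 × 24) = 21.91 m/s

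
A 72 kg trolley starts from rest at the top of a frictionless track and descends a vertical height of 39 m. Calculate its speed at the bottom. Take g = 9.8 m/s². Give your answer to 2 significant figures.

Energy conservation between the two points: mgh = ½mv²
v = √(2gh) = √(2 × 9.8 × 39) = √764.40 = 27.65 m/s

v = 28 m/s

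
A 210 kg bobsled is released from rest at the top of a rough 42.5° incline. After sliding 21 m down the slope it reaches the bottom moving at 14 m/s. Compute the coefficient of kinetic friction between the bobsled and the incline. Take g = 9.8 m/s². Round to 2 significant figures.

mgh = ½mv² + μ_k (mg cosθ) L, with h = L sinθ
mgL sinθ = 29198 J; ½mv² = 20580 J
W_f = 29198 − 20580 = 8618 J
μ_k = W_f/(mg cosθ · L) = 8618/(1517 × 21) = 0.2705

μ_k = 0.27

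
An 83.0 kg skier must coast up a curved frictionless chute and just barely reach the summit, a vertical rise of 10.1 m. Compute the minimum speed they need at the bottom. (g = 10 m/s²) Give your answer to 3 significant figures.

v = 14.2 m/s

At the top they are momentarily at rest, so all KE converts to PE: ½mv² = mgh
v = √(2gh) = √(2 × 10 × 10.1) = 14.21 m/s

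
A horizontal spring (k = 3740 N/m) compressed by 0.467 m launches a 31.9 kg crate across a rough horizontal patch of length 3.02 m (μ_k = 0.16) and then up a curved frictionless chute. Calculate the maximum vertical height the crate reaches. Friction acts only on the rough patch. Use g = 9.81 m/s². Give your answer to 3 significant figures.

h = 0.820 m

Spring energy: E₀ = ½kx² = ½(3740)(0.467)² = 407.83 J
Friction: W_f = μ_k mg d = (0.16)(31.9)(9.81)(3.02) = 151.2 J
Energy at base of ramp: E = 407.83 − 151.2 = 256.61 J
At max height all remaining energy is PE: mgh = E ⇒ h = E/(mg) = 256.61/(31.9 × 9.81) = 0.8200 m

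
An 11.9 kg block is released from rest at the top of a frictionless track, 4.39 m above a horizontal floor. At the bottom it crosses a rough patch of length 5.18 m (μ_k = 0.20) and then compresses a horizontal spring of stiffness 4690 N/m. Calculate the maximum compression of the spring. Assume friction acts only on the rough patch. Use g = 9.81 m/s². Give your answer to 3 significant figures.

x = 0.409 m

Initial energy: E₁ = mgh = (11.9)(9.81)(4.39) = 512.48 J
Friction removes W_f = μ_k mg d = (0.20)(11.9)(9.81)(5.18) = 120.9 J
Energy reaching the spring: E = 512.48 − 120.9 = 391.54 J
At max compression ½kx² = E ⇒ x = √(2E/k) = √(2 × 391.54/4690) = 0.4086 m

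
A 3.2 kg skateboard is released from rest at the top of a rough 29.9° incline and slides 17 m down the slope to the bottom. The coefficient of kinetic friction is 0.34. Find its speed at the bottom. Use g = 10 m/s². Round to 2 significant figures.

Taking the bottom as reference, mgh = ½mv² + μ_k N L with h = L sinθ, N = mg cosθ:
mgh = mgL sinθ = (3.2)(10)(17)sin29.9° = 271.18 J
W_f = μ_k mg cosθ · L = (0.34)(3.2)(10)cos29.9°·17 = 160.3 J
½mv² = 271.18 − 160.3 = 110.84 J
v = √(2 × 110.84/3.2) = 8.323 m/s

v = 8.3 m/s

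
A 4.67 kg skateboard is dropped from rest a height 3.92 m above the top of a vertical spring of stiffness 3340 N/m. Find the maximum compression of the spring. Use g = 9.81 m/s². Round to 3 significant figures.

Measuring PE from the top of the relaxed spring, at max compression the skateboard has dropped H + x with zero KE, so:
mg(H + x) = ½kx²
½(3340)x² − (4.67)(9.81)x − (4.67)(9.81)(3.92) = 0
1670x² − 45.81x − 179.6 = 0
x = [45.81 + √(2099 + 1.1996e+06)]/(2 × 1670) = 0.3419 m

x = 0.342 m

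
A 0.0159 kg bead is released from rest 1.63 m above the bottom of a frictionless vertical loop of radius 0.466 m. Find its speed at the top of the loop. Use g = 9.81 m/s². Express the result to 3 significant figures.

v = 3.70 m/s

Energy conservation: mgh = ½mv_top² + mg(2r)
v_top² = 2g(h − 2r) = 2(9.81)(1.63 − 0.9320) = 13.69
v_top = 3.701 m/s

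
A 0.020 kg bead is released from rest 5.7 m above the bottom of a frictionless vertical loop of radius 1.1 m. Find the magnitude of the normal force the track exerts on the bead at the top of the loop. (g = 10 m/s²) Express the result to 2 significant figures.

Energy from release to top (height 2r): mgh = ½mv_top² + mg(2r)
v_top² = 2g(h − 2r) = 2(10)(5.7 − 2.200) = 70.000 m²/s²
At the top, both N and weight point toward the centre: N + mg = mv_top²/r
N = m(v_top²/r − g) = 0.020(70.000/1.1 − 10) = 1.073 N

N = 1.1 N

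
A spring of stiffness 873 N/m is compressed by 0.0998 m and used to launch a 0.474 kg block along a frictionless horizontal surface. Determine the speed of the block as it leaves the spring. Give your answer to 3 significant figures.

v = 4.28 m/s

Conservation of energy: ½kx² = ½mv²
v = x√(k/m) = 0.0998 × √(873/0.474) = 4.283 m/s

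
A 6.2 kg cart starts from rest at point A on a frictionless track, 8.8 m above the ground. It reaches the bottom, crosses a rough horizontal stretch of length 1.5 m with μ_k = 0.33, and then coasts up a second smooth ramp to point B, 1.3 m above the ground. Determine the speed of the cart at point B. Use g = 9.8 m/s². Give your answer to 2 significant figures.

v = 12 m/s

Energy at A: mgh₁ = (6.2)(9.8)(8.8) = 534.69 J
Friction loss: W_f = μ_k mg d = 30.08 J
At B: ½mv² + mgh₂ = mgh₁ − W_f
½mv² = 534.69 − 30.08 − 78.988 = 425.62 J
v = √(2 × 425.62/6.2) = 11.72 m/s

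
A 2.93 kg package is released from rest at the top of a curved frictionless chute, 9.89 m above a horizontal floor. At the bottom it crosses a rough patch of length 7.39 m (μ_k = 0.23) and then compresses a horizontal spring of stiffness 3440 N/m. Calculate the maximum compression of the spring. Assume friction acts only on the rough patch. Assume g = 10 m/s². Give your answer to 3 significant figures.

x = 0.374 m

Initial energy: E₁ = mgh = (2.93)(10)(9.89) = 289.78 J
Friction removes W_f = μ_k mg d = (0.23)(2.93)(10)(7.39) = 49.80 J
Energy reaching the spring: E = 289.78 − 49.80 = 239.98 J
At max compression ½kx² = E ⇒ x = √(2E/k) = √(2 × 239.98/3440) = 0.3735 m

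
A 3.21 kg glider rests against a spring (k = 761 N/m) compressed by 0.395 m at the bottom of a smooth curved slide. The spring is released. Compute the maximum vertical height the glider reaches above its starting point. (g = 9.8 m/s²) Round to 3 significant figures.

At maximum height the glider is at rest, so ½kx² = mgh
h = kx²/(2mg) = (761)(0.395)²/(2 × 3.21 × 9.8) = 1.887 m

h = 1.89 m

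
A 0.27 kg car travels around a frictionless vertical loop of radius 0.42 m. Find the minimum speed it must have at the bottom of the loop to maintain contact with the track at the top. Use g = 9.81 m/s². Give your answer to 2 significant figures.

At the top: mg = mv_top²/r ⇒ v_top² = gr = 4.120 m²/s²
Energy from bottom to top (height 2r): ½mv_bot² = ½mv_top² + mg(2r)
v_bot² = gr + 4gr = 5gr = 20.60
v_bot = √(5gr) = 4.539 m/s

v = 4.5 m/s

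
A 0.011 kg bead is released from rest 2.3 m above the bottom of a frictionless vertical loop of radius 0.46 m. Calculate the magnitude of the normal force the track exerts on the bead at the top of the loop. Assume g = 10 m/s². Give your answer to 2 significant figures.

N = 0.55 N

Energy from release to top (height 2r): mgh = ½mv_top² + mg(2r)
v_top² = 2g(h − 2r) = 2(10)(2.3 − 0.9200) = 27.600 m²/s²
At the top, both N and weight point toward the centre: N + mg = mv_top²/r
N = m(v_top²/r − g) = 0.011(27.600/0.46 − 10) = 0.5500 N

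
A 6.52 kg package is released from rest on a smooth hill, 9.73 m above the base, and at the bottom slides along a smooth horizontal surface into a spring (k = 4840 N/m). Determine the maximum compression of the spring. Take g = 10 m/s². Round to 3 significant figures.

At max compression the package is momentarily at rest: mgh = ½kx²
x = √(2mgh/k) = √(2 × 6.52 × 10 × 9.73 / 4840) = 0.5120 m

x = 0.512 m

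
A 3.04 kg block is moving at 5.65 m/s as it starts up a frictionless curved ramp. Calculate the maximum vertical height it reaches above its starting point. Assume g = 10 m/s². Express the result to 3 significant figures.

Setting KE at the bottom equal to PE gained: ½mv² = mgh
h = v²/(2g) = 5.65²/(2 × 10) = 1.596 m

h = 1.60 m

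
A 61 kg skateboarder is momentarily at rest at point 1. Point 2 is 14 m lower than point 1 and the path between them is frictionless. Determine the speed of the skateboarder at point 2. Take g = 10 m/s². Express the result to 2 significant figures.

v = 17 m/s

Mechanical energy is conserved (no friction): mgh = ½mv²
The mass cancels from both sides.
v = √(2gh) = √(2 × 10 × 14) = √280.00 = 16.73 m/s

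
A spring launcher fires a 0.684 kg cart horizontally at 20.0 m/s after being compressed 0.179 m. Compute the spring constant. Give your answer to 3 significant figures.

k = 8540 N/m

½kx² = ½mv²
k = mv²/x² = (0.684)(20.0)²/(0.179)² = 8539 N/m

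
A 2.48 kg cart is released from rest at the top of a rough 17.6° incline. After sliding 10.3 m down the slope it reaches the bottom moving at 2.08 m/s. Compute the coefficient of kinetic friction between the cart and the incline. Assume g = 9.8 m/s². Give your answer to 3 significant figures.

μ_k = 0.295

mgh = ½mv² + μ_k (mg cosθ) L, with h = L sinθ
mgL sinθ = 75.693 J; ½mv² = 5.3647 J
W_f = 75.693 − 5.3647 = 70.33 J
μ_k = W_f/(mg cosθ · L) = 70.33/(23.17 × 10.3) = 0.2947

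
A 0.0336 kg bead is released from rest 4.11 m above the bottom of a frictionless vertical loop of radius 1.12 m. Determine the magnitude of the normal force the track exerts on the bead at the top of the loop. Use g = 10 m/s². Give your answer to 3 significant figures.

N = 0.786 N

Energy from release to top (height 2r): mgh = ½mv_top² + mg(2r)
v_top² = 2g(h − 2r) = 2(10)(4.11 − 2.240) = 37.400 m²/s²
At the top, both N and weight point toward the centre: N + mg = mv_top²/r
N = m(v_top²/r − g) = 0.0336(37.400/1.12 − 10) = 0.7860 N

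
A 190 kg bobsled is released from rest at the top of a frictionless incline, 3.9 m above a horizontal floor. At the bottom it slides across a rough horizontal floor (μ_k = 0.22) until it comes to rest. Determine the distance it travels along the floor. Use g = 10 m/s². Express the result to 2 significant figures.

Applying the work–energy principle:
At rest all PE has been dissipated by friction: mgh = μ_k m g d
d = h/μ_k = 3.9/0.22 = 17.73 m

d = 18 m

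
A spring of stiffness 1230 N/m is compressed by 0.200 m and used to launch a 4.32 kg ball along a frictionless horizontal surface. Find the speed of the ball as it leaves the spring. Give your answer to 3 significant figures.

v = 3.37 m/s

The ball leaves the spring when the spring is at natural length, so ½kx² = ½mv²
v = x√(k/m) = 0.200 × √(1230/4.32) = 3.375 m/s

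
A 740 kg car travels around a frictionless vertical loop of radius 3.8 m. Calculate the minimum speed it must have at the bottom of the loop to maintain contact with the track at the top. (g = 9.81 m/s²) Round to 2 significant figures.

At the top: mg = mv_top²/r ⇒ v_top² = gr = 37.28 m²/s²
Energy from bottom to top (height 2r): ½mv_bot² = ½mv_top² + mg(2r)
v_bot² = gr + 4gr = 5gr = 186.4
v_bot = √(5gr) = 13.65 m/s

v = 14 m/s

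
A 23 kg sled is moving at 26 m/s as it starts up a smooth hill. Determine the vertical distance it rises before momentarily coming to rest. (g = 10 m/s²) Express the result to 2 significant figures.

h = 34 m

By energy conservation, ½mv² = mgh
h = v²/(2g) = 26²/(2 × 10) = 33.80 m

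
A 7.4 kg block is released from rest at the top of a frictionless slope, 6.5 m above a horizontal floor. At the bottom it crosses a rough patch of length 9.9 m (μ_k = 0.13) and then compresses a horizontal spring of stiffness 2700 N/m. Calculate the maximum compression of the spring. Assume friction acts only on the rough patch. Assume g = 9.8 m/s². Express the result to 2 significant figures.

x = 0.53 m

Initial energy: E₁ = mgh = (7.4)(9.8)(6.5) = 471.38 J
Friction removes W_f = μ_k mg d = (0.13)(7.4)(9.8)(9.9) = 93.33 J
Energy reaching the spring: E = 471.38 − 93.33 = 378.05 J
At max compression ½kx² = E ⇒ x = √(2E/k) = √(2 × 378.05/2700) = 0.5292 m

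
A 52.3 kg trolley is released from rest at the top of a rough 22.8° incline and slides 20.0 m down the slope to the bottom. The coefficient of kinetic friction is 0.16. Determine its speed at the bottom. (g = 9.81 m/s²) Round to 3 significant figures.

Work–energy: mg(L sinθ) − μ_k(mg cosθ)L = ½mv²
mgh = mgL sinθ = (52.3)(9.81)(20.0)sin22.8° = 3976.4 J
W_f = μ_k mg cosθ · L = (0.16)(52.3)(9.81)cos22.8°·20.0 = 1514 J
½mv² = 3976.4 − 1514 = 2462.9 J
v = √(2 × 2462.9/52.3) = 9.705 m/s

v = 9.70 m/s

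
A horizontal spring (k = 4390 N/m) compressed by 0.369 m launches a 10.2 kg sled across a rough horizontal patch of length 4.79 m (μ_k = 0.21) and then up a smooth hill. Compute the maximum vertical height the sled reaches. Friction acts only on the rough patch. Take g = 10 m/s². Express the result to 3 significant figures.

Spring energy: E₀ = ½kx² = ½(4390)(0.369)² = 298.87 J
Friction: W_f = μ_k mg d = (0.21)(10.2)(10)(4.79) = 102.6 J
Energy at base of ramp: E = 298.87 − 102.6 = 196.27 J
At max height all remaining energy is PE: mgh = E ⇒ h = E/(mg) = 196.27/(10.2 × 10) = 1.924 m

h = 1.92 m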